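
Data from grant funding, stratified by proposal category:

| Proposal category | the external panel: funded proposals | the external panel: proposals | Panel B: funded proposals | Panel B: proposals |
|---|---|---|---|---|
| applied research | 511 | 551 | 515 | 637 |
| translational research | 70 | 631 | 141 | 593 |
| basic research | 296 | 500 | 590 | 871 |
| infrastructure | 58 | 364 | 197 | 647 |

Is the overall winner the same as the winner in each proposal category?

No

Applied research: the external panel 511/551 = 92.7%, Panel B 515/637 = 80.8% → the external panel
Translational research: the external panel 70/631 = 11.1%, Panel B 141/593 = 23.8% → Panel B
Basic research: the external panel 296/500 = 59.2%, Panel B 590/871 = 67.7% → Panel B
Infrastructure: the external panel 58/364 = 15.9%, Panel B 197/647 = 30.4% → Panel B
Overall: the external panel 935/2046 = 45.7%, Panel B 1443/2748 = 52.5% → Panel B
Neither sweeps: the external panel wins 1 of 4 groups, Panel B wins 3. Panel B wins overall but not every group — no Simpson reversal.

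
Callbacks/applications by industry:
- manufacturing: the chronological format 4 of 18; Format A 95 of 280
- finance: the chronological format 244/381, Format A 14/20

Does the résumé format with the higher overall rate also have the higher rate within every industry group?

Manufacturing: the chronological format 4/18 = 22.2%, Format A 95/280 = 33.9% → Format A
Finance: the chronological format 244/381 = 64.0%, Format A 14/20 = 70.0% → Format A
Overall: the chronological format 248/399 = 62.2%, Format A 109/300 = 36.3% → the chronological format
Format A wins each industry group but the chronological format wins overall — the comparison reverses. Format A's applications skew toward manufacturing, which has a lower base rate.

No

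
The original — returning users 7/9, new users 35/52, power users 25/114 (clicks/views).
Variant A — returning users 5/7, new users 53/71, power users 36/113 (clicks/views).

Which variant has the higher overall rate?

Variant A

Returning users: the original 7/9 = 77.8%, Variant A 5/7 = 71.4% → the original
New users: the original 35/52 = 67.3%, Variant A 53/71 = 74.6% → Variant A
Power users: the original 25/114 = 21.9%, Variant A 36/113 = 31.9% → Variant A
Overall: the original 67/175 = 38.3%, Variant A 94/191 = 49.2% → Variant A
(Neither sweeps every user group, but Variant A has the higher pooled rate.)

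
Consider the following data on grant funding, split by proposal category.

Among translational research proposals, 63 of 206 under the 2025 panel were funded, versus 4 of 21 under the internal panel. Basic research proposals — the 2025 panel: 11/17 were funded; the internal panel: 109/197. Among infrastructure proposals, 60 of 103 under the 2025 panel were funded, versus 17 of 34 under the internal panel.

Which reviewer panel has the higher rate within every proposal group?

Translational research: the 2025 panel 63/206 = 30.6%, the internal panel 4/21 = 19.0% → the 2025 panel
Basic research: the 2025 panel 11/17 = 64.7%, the internal panel 109/197 = 55.3% → the 2025 panel
Infrastructure: the 2025 panel 60/103 = 58.3%, the internal panel 17/34 = 50.0% → the 2025 panel
The 2025 panel has the higher rate in all 3 groups.

the 2025 panel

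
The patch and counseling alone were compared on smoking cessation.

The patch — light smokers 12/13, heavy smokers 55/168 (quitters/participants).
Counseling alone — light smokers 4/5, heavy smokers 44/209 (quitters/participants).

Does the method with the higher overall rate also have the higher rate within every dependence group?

Yes

Light smokers: the patch 12/13 = 92.3%, counseling alone 4/5 = 80.0% → the patch
Heavy smokers: the patch 55/168 = 32.7%, counseling alone 44/209 = 21.1% → the patch
Overall: the patch 67/181 = 37.0%, counseling alone 48/214 = 22.4% → the patch
The patch wins overall and in every dependence group — no reversal.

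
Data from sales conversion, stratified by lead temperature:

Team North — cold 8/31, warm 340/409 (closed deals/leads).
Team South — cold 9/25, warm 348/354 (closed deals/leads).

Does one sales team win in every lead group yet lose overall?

Cold: Team North 8/31 = 25.8%, Team South 9/25 = 36.0% → Team South
Warm: Team North 340/409 = 83.1%, Team South 348/354 = 98.3% → Team South
Overall: Team North 348/440 = 79.1%, Team South 357/379 = 94.2% → Team South
Team South wins overall and in every lead group — no reversal.

No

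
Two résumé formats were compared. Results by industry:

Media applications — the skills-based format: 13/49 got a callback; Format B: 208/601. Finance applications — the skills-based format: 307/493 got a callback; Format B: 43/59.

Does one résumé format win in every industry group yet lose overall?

Media: the skills-based format 13/49 = 26.5%, Format B 208/601 = 34.6% → Format B
Finance: the skills-based format 307/493 = 62.3%, Format B 43/59 = 72.9% → Format B
Overall: the skills-based format 320/542 = 59.0%, Format B 251/660 = 38.0% → the skills-based format
Format B wins each industry group but the skills-based format wins overall — the comparison reverses. Format B's applications skew toward media, which has a lower base rate.

Yes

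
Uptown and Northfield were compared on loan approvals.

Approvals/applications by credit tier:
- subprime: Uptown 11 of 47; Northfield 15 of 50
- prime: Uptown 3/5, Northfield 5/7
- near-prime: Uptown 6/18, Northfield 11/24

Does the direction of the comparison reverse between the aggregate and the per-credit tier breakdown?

No

Subprime: Uptown 11/47 = 23.4%, Northfield 15/50 = 30.0% → Northfield
Prime: Uptown 3/5 = 60.0%, Northfield 5/7 = 71.4% → Northfield
Near-prime: Uptown 6/18 = 33.3%, Northfield 11/24 = 45.8% → Northfield
Overall: Uptown 20/70 = 28.6%, Northfield 31/81 = 38.3% → Northfield
Northfield wins overall and in every credit group — no reversal.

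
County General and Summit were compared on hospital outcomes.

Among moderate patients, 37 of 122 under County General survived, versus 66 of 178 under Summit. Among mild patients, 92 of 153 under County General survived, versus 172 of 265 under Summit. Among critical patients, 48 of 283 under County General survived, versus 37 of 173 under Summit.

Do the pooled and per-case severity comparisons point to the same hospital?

Moderate: County General 37/122 = 30.3%, Summit 66/178 = 37.1% → Summit
Mild: County General 92/153 = 60.1%, Summit 172/265 = 64.9% → Summit
Critical: County General 48/283 = 17.0%, Summit 37/173 = 21.4% → Summit
Overall: County General 177/558 = 31.7%, Summit 275/616 = 44.6% → Summit
Summit wins overall and in every case group — no reversal.

Yes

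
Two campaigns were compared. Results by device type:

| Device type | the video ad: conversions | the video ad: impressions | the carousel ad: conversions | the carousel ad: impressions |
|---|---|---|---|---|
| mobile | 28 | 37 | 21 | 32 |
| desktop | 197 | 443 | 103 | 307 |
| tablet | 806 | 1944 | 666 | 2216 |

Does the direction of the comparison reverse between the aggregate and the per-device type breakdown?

No

Mobile: the video ad 28/37 = 75.7%, the carousel ad 21/32 = 65.6% → the video ad
Desktop: the video ad 197/443 = 44.5%, the carousel ad 103/307 = 33.6% → the video ad
Tablet: the video ad 806/1944 = 41.5%, the carousel ad 666/2216 = 30.1% → the video ad
Overall: the video ad 1031/2424 = 42.5%, the carousel ad 790/2555 = 30.9% → the video ad
The video ad wins overall and in every device group — no reversal.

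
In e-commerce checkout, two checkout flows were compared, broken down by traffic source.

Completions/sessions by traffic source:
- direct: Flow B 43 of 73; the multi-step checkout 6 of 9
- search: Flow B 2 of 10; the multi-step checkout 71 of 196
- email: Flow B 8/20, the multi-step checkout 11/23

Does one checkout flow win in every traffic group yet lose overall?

Direct: Flow B 43/73 = 58.9%, the multi-step checkout 6/9 = 66.7% → the multi-step checkout
Search: Flow B 2/10 = 20.0%, the multi-step checkout 71/196 = 36.2% → the multi-step checkout
Email: Flow B 8/20 = 40.0%, the multi-step checkout 11/23 = 47.8% → the multi-step checkout
Overall: Flow B 53/103 = 51.5%, the multi-step checkout 88/228 = 38.6% → Flow B
The multi-step checkout wins each traffic group but Flow B wins overall — the comparison reverses. The multi-step checkout's sessions skew toward search, which has a lower base rate.

Yes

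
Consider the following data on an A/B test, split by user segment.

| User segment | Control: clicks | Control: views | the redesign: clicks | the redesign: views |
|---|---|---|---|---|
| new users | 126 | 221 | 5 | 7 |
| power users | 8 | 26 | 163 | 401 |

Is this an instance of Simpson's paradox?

Yes

New users: Control 126/221 = 57.0%, the redesign 5/7 = 71.4% → the redesign
Power users: Control 8/26 = 30.8%, the redesign 163/401 = 40.6% → the redesign
Overall: Control 134/247 = 54.3%, the redesign 168/408 = 41.2% → Control
The redesign wins each user group but Control wins overall — the comparison reverses. The redesign's views skew toward power users, which has a lower base rate.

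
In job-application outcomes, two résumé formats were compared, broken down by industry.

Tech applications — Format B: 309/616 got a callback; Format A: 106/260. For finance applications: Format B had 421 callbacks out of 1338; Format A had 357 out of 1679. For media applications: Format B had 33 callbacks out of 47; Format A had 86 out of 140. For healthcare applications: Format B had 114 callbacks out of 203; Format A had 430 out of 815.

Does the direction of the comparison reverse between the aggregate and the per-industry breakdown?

No

Tech: Format B 309/616 = 50.2%, Format A 106/260 = 40.8% → Format B
Finance: Format B 421/1338 = 31.5%, Format A 357/1679 = 21.3% → Format B
Media: Format B 33/47 = 70.2%, Format A 86/140 = 61.4% → Format B
Healthcare: Format B 114/203 = 56.2%, Format A 430/815 = 52.8% → Format B
Overall: Format B 877/2204 = 39.8%, Format A 979/2894 = 33.8% → Format B
Format B wins overall and in every industry group — no reversal.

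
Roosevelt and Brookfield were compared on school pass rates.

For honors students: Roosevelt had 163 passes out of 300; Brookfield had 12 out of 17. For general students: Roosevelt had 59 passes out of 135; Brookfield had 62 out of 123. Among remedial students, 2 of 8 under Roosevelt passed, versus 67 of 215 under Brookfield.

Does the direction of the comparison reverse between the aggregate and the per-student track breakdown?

Honors: Roosevelt 163/300 = 54.3%, Brookfield 12/17 = 70.6% → Brookfield
General: Roosevelt 59/135 = 43.7%, Brookfield 62/123 = 50.4% → Brookfield
Remedial: Roosevelt 2/8 = 25.0%, Brookfield 67/215 = 31.2% → Brookfield
Overall: Roosevelt 224/443 = 50.6%, Brookfield 141/355 = 39.7% → Roosevelt
Brookfield wins each student group but Roosevelt wins overall — the comparison reverses. Brookfield's students skew toward remedial, which has a lower base rate.

Yes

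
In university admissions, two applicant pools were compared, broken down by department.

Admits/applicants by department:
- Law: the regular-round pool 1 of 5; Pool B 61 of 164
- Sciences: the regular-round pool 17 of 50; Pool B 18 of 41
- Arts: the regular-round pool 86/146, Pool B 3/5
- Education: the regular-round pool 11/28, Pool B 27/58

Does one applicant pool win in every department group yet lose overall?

Yes

Law: the regular-round pool 1/5 = 20.0%, Pool B 61/164 = 37.2% → Pool B
Sciences: the regular-round pool 17/50 = 34.0%, Pool B 18/41 = 43.9% → Pool B
Arts: the regular-round pool 86/146 = 58.9%, Pool B 3/5 = 60.0% → Pool B
Education: the regular-round pool 11/28 = 39.3%, Pool B 27/58 = 46.6% → Pool B
Overall: the regular-round pool 115/229 = 50.2%, Pool B 109/268 = 40.7% → the regular-round pool
Pool B wins each department group but the regular-round pool wins overall — the comparison reverses. Pool B's applicants skew toward Law, which has a lower base rate.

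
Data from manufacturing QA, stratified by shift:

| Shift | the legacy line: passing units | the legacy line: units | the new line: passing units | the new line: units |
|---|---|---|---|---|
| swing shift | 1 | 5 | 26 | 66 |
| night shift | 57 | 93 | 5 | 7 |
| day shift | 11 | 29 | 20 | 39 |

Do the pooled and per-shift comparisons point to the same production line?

No

Swing shift: the legacy line 1/5 = 20.0%, the new line 26/66 = 39.4% → the new line
Night shift: the legacy line 57/93 = 61.3%, the new line 5/7 = 71.4% → the new line
Day shift: the legacy line 11/29 = 37.9%, the new line 20/39 = 51.3% → the new line
Overall: the legacy line 69/127 = 54.3%, the new line 51/112 = 45.5% → the legacy line
The new line wins each shift group but the legacy line wins overall — the comparison reverses. The new line's units skew toward swing shift, which has a lower base rate.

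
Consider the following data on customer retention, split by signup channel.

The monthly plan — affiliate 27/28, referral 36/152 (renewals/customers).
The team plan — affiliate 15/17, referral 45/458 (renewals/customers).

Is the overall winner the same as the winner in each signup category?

Yes

Affiliate: the monthly plan 27/28 = 96.4%, the team plan 15/17 = 88.2% → the monthly plan
Referral: the monthly plan 36/152 = 23.7%, the team plan 45/458 = 9.8% → the monthly plan
Overall: the monthly plan 63/180 = 35.0%, the team plan 60/475 = 12.6% → the monthly plan
The monthly plan wins overall and in every signup group — no reversal.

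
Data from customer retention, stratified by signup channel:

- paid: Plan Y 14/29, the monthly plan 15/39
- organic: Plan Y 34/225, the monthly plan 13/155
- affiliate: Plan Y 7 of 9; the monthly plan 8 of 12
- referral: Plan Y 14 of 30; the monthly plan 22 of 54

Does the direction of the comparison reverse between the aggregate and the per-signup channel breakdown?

No

Paid: Plan Y 14/29 = 48.3%, the monthly plan 15/39 = 38.5% → Plan Y
Organic: Plan Y 34/225 = 15.1%, the monthly plan 13/155 = 8.4% → Plan Y
Affiliate: Plan Y 7/9 = 77.8%, the monthly plan 8/12 = 66.7% → Plan Y
Referral: Plan Y 14/30 = 46.7%, the monthly plan 22/54 = 40.7% → Plan Y
Overall: Plan Y 69/293 = 23.5%, the monthly plan 58/260 = 22.3% → Plan Y
Plan Y wins overall and in every signup group — no reversal.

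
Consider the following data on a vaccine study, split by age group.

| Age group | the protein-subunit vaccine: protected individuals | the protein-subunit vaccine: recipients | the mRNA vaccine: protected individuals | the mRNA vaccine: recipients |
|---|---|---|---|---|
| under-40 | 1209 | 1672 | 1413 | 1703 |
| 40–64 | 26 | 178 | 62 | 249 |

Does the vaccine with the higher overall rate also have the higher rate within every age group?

Under-40: the protein-subunit vaccine 1209/1672 = 72.3%, the mRNA vaccine 1413/1703 = 83.0% → the mRNA vaccine
40–64: the protein-subunit vaccine 26/178 = 14.6%, the mRNA vaccine 62/249 = 24.9% → the mRNA vaccine
Overall: the protein-subunit vaccine 1235/1850 = 66.8%, the mRNA vaccine 1475/1952 = 75.6% → the mRNA vaccine
The mRNA vaccine wins overall and in every age group — no reversal.

Yes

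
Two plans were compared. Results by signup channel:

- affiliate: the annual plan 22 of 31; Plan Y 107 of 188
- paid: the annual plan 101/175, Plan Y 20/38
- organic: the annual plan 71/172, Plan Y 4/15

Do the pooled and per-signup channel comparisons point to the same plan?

Affiliate: the annual plan 22/31 = 71.0%, Plan Y 107/188 = 56.9% → the annual plan
Paid: the annual plan 101/175 = 57.7%, Plan Y 20/38 = 52.6% → the annual plan
Organic: the annual plan 71/172 = 41.3%, Plan Y 4/15 = 26.7% → the annual plan
Overall: the annual plan 194/378 = 51.3%, Plan Y 131/241 = 54.4% → Plan Y
The annual plan wins each signup group but Plan Y wins overall — the comparison reverses. The annual plan's customers skew toward organic, which has a lower base rate.

No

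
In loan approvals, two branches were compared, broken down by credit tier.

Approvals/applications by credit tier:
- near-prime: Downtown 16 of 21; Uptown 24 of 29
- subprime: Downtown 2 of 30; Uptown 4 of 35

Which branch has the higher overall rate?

Uptown

Near-prime: Downtown 16/21 = 76.2%, Uptown 24/29 = 82.8% → Uptown
Subprime: Downtown 2/30 = 6.7%, Uptown 4/35 = 11.4% → Uptown
Overall: Downtown 18/51 = 35.3%, Uptown 28/64 = 43.8% → Uptown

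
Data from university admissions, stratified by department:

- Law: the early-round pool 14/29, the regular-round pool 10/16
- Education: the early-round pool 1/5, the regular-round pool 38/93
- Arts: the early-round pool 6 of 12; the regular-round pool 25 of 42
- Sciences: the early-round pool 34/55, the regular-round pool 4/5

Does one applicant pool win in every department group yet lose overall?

Yes

Law: the early-round pool 14/29 = 48.3%, the regular-round pool 10/16 = 62.5% → the regular-round pool
Education: the early-round pool 1/5 = 20.0%, the regular-round pool 38/93 = 40.9% → the regular-round pool
Arts: the early-round pool 6/12 = 50.0%, the regular-round pool 25/42 = 59.5% → the regular-round pool
Sciences: the early-round pool 34/55 = 61.8%, the regular-round pool 4/5 = 80.0% → the regular-round pool
Overall: the early-round pool 55/101 = 54.5%, the regular-round pool 77/156 = 49.4% → the early-round pool
The regular-round pool wins each department group but the early-round pool wins overall — the comparison reverses. The regular-round pool's applicants skew toward Education, which has a lower base rate.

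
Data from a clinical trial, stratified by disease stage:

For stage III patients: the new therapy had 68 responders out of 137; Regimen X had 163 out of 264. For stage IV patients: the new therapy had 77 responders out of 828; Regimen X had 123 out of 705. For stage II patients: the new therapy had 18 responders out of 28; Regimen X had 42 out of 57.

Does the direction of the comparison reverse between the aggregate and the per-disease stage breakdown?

No

Stage III: the new therapy 68/137 = 49.6%, Regimen X 163/264 = 61.7% → Regimen X
Stage IV: the new therapy 77/828 = 9.3%, Regimen X 123/705 = 17.4% → Regimen X
Stage II: the new therapy 18/28 = 64.3%, Regimen X 42/57 = 73.7% → Regimen X
Overall: the new therapy 163/993 = 16.4%, Regimen X 328/1026 = 32.0% → Regimen X
Regimen X wins overall and in every disease group — no reversal.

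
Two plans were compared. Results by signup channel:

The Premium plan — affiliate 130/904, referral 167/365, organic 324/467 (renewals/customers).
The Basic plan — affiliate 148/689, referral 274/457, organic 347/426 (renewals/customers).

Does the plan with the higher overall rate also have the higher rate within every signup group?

Affiliate: the Premium plan 130/904 = 14.4%, the Basic plan 148/689 = 21.5% → the Basic plan
Referral: the Premium plan 167/365 = 45.8%, the Basic plan 274/457 = 60.0% → the Basic plan
Organic: the Premium plan 324/467 = 69.4%, the Basic plan 347/426 = 81.5% → the Basic plan
Overall: the Premium plan 621/1736 = 35.8%, the Basic plan 769/1572 = 48.9% → the Basic plan
The Basic plan wins overall and in every signup group — no reversal.

Yes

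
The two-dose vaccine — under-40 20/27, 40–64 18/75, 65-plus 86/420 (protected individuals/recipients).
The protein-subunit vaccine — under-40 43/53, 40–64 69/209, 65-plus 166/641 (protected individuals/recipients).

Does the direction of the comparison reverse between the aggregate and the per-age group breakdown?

No

Under-40: the two-dose vaccine 20/27 = 74.1%, the protein-subunit vaccine 43/53 = 81.1% → the protein-subunit vaccine
40–64: the two-dose vaccine 18/75 = 24.0%, the protein-subunit vaccine 69/209 = 33.0% → the protein-subunit vaccine
65-plus: the two-dose vaccine 86/420 = 20.5%, the protein-subunit vaccine 166/641 = 25.9% → the protein-subunit vaccine
Overall: the two-dose vaccine 124/522 = 23.8%, the protein-subunit vaccine 278/903 = 30.8% → the protein-subunit vaccine
The protein-subunit vaccine wins overall and in every age group — no reversal.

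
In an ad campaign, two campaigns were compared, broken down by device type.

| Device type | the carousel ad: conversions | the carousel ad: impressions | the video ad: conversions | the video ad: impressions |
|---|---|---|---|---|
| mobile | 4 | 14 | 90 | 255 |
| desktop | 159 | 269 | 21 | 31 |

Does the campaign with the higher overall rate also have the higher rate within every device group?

Mobile: the carousel ad 4/14 = 28.6%, the video ad 90/255 = 35.3% → the video ad
Desktop: the carousel ad 159/269 = 59.1%, the video ad 21/31 = 67.7% → the video ad
Overall: the carousel ad 163/283 = 57.6%, the video ad 111/286 = 38.8% → the carousel ad
The video ad wins each device group but the carousel ad wins overall — the comparison reverses. The video ad's impressions skew toward mobile, which has a lower base rate.

No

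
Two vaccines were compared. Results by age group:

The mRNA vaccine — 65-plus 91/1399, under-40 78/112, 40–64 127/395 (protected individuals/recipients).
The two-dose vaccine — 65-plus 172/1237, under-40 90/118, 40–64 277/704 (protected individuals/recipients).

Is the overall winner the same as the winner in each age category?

Yes

65-plus: the mRNA vaccine 91/1399 = 6.5%, the two-dose vaccine 172/1237 = 13.9% → the two-dose vaccine
Under-40: the mRNA vaccine 78/112 = 69.6%, the two-dose vaccine 90/118 = 76.3% → the two-dose vaccine
40–64: the mRNA vaccine 127/395 = 32.2%, the two-dose vaccine 277/704 = 39.3% → the two-dose vaccine
Overall: the mRNA vaccine 296/1906 = 15.5%, the two-dose vaccine 539/2059 = 26.2% → the two-dose vaccine
The two-dose vaccine wins overall and in every age group — no reversal.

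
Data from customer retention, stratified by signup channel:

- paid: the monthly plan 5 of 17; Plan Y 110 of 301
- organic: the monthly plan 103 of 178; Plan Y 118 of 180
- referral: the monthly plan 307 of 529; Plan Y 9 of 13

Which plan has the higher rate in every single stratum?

Paid: the monthly plan 5/17 = 29.4%, Plan Y 110/301 = 36.5% → Plan Y
Organic: the monthly plan 103/178 = 57.9%, Plan Y 118/180 = 65.6% → Plan Y
Referral: the monthly plan 307/529 = 58.0%, Plan Y 9/13 = 69.2% → Plan Y
Plan Y has the higher rate in all 3 groups.

Plan Y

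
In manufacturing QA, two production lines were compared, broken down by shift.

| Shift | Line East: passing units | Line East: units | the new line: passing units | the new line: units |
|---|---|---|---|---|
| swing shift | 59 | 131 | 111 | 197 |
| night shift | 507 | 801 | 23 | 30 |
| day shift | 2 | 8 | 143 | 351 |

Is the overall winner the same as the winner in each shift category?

Swing shift: Line East 59/131 = 45.0%, the new line 111/197 = 56.3% → the new line
Night shift: Line East 507/801 = 63.3%, the new line 23/30 = 76.7% → the new line
Day shift: Line East 2/8 = 25.0%, the new line 143/351 = 40.7% → the new line
Overall: Line East 568/940 = 60.4%, the new line 277/578 = 47.9% → Line East
The new line wins each shift group but Line East wins overall — the comparison reverses. The new line's units skew toward day shift, which has a lower base rate.

No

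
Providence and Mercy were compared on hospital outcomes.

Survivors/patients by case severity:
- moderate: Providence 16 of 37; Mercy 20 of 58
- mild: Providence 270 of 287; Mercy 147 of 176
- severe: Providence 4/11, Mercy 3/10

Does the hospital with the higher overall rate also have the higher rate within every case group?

Moderate: Providence 16/37 = 43.2%, Mercy 20/58 = 34.5% → Providence
Mild: Providence 270/287 = 94.1%, Mercy 147/176 = 83.5% → Providence
Severe: Providence 4/11 = 36.4%, Mercy 3/10 = 30.0% → Providence
Overall: Providence 290/335 = 86.6%, Mercy 170/244 = 69.7% → Providence
Providence wins overall and in every case group — no reversal.

Yes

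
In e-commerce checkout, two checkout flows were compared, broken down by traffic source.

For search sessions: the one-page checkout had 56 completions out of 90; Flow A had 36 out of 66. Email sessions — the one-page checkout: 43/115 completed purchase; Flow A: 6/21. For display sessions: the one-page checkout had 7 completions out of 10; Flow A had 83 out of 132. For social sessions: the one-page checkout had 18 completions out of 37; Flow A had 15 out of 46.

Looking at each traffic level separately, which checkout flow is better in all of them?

the one-page checkout

Search: the one-page checkout 56/90 = 62.2%, Flow A 36/66 = 54.5% → the one-page checkout
Email: the one-page checkout 43/115 = 37.4%, Flow A 6/21 = 28.6% → the one-page checkout
Display: the one-page checkout 7/10 = 70.0%, Flow A 83/132 = 62.9% → the one-page checkout
Social: the one-page checkout 18/37 = 48.6%, Flow A 15/46 = 32.6% → the one-page checkout
The one-page checkout has the higher rate in all 4 groups.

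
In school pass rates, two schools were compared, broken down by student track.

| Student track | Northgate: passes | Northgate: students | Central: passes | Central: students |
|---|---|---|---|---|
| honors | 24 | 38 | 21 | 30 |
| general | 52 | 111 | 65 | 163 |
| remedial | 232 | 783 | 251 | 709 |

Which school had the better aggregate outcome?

Central

Honors: Northgate 24/38 = 63.2%, Central 21/30 = 70.0% → Central
General: Northgate 52/111 = 46.8%, Central 65/163 = 39.9% → Northgate
Remedial: Northgate 232/783 = 29.6%, Central 251/709 = 35.4% → Central
Overall: Northgate 308/932 = 33.0%, Central 337/902 = 37.4% → Central
(Neither sweeps every student group, but Central has the higher pooled rate.)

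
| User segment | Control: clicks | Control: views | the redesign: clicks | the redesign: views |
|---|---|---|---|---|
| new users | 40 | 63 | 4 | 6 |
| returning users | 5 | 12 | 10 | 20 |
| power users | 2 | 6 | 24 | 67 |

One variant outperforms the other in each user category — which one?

New users: Control 40/63 = 63.5%, the redesign 4/6 = 66.7% → the redesign
Returning users: Control 5/12 = 41.7%, the redesign 10/20 = 50.0% → the redesign
Power users: Control 2/6 = 33.3%, the redesign 24/67 = 35.8% → the redesign
The redesign has the higher rate in all 3 groups.

the redesign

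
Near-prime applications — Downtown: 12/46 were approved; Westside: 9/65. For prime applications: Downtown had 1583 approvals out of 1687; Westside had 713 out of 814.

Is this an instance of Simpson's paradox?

Near-prime: Downtown 12/46 = 26.1%, Westside 9/65 = 13.8% → Downtown
Prime: Downtown 1583/1687 = 93.8%, Westside 713/814 = 87.6% → Downtown
Overall: Downtown 1595/1733 = 92.0%, Westside 722/879 = 82.1% → Downtown
Downtown wins overall and in every credit group — no reversal.

No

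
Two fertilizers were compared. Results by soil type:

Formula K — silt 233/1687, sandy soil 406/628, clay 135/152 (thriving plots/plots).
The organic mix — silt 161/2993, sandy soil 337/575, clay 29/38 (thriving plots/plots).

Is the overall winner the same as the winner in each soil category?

Silt: Formula K 233/1687 = 13.8%, the organic mix 161/2993 = 5.4% → Formula K
Sandy soil: Formula K 406/628 = 64.6%, the organic mix 337/575 = 58.6% → Formula K
Clay: Formula K 135/152 = 88.8%, the organic mix 29/38 = 76.3% → Formula K
Overall: Formula K 774/2467 = 31.4%, the organic mix 527/3606 = 14.6% → Formula K
Formula K wins overall and in every soil group — no reversal.

Yes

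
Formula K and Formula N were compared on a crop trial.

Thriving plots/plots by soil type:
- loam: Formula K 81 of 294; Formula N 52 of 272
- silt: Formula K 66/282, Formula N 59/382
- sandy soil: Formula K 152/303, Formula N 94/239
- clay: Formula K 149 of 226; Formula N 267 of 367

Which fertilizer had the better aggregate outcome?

Loam: Formula K 81/294 = 27.6%, Formula N 52/272 = 19.1% → Formula K
Silt: Formula K 66/282 = 23.4%, Formula N 59/382 = 15.4% → Formula K
Sandy soil: Formula K 152/303 = 50.2%, Formula N 94/239 = 39.3% → Formula K
Clay: Formula K 149/226 = 65.9%, Formula N 267/367 = 72.8% → Formula N
Overall: Formula K 448/1105 = 40.5%, Formula N 472/1260 = 37.5% → Formula K
(Neither sweeps every soil group, but Formula K has the higher pooled rate.)

Formula K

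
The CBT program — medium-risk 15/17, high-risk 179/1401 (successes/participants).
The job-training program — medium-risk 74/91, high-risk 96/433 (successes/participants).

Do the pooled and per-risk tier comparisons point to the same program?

Medium-risk: the CBT program 15/17 = 88.2%, the job-training program 74/91 = 81.3% → the CBT program
High-risk: the CBT program 179/1401 = 12.8%, the job-training program 96/433 = 22.2% → the job-training program
Overall: the CBT program 194/1418 = 13.7%, the job-training program 170/524 = 32.4% → the job-training program
Neither sweeps: the CBT program wins 1 of 2 groups, the job-training program wins 1. The job-training program wins overall but not every group — no Simpson reversal.

No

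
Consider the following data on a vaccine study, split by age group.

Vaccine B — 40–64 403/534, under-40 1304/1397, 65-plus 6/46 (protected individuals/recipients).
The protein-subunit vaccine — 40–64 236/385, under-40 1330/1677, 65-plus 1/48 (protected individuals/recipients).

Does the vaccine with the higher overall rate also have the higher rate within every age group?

Yes

40–64: Vaccine B 403/534 = 75.5%, the protein-subunit vaccine 236/385 = 61.3% → Vaccine B
Under-40: Vaccine B 1304/1397 = 93.3%, the protein-subunit vaccine 1330/1677 = 79.3% → Vaccine B
65-plus: Vaccine B 6/46 = 13.0%, the protein-subunit vaccine 1/48 = 2.1% → Vaccine B
Overall: Vaccine B 1713/1977 = 86.6%, the protein-subunit vaccine 1567/2110 = 74.3% → Vaccine B
Vaccine B wins overall and in every age group — no reversal.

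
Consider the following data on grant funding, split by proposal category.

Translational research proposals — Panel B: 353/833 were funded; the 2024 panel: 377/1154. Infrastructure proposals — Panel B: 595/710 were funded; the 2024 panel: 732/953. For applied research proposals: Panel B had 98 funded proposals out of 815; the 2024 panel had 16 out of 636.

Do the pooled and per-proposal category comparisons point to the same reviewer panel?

Yes

Translational research: Panel B 353/833 = 42.4%, the 2024 panel 377/1154 = 32.7% → Panel B
Infrastructure: Panel B 595/710 = 83.8%, the 2024 panel 732/953 = 76.8% → Panel B
Applied research: Panel B 98/815 = 12.0%, the 2024 panel 16/636 = 2.5% → Panel B
Overall: Panel B 1046/2358 = 44.4%, the 2024 panel 1125/2743 = 41.0% → Panel B
Panel B wins overall and in every proposal group — no reversal.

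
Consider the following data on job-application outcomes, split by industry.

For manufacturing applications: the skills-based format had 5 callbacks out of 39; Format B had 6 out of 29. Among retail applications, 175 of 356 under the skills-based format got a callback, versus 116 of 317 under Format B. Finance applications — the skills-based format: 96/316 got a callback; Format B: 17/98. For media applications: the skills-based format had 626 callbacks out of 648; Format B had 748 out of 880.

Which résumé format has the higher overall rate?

Format B

Manufacturing: the skills-based format 5/39 = 12.8%, Format B 6/29 = 20.7% → Format B
Retail: the skills-based format 175/356 = 49.2%, Format B 116/317 = 36.6% → the skills-based format
Finance: the skills-based format 96/316 = 30.4%, Format B 17/98 = 17.3% → the skills-based format
Media: the skills-based format 626/648 = 96.6%, Format B 748/880 = 85.0% → the skills-based format
Overall: the skills-based format 902/1359 = 66.4%, Format B 887/1324 = 67.0% → Format B
(Neither sweeps every industry group, but Format B has the higher pooled rate.)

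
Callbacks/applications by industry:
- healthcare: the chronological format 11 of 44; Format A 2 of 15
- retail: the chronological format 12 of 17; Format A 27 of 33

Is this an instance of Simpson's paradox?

No

Healthcare: the chronological format 11/44 = 25.0%, Format A 2/15 = 13.3% → the chronological format
Retail: the chronological format 12/17 = 70.6%, Format A 27/33 = 81.8% → Format A
Overall: the chronological format 23/61 = 37.7%, Format A 29/48 = 60.4% → Format A
Neither sweeps: the chronological format wins 1 of 2 groups, Format A wins 1. Format A wins overall but not every group — no Simpson reversal.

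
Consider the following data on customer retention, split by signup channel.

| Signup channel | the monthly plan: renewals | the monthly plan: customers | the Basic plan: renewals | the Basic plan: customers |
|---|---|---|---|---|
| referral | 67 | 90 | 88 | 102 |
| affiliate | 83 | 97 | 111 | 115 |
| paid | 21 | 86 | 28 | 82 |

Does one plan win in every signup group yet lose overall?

Referral: the monthly plan 67/90 = 74.4%, the Basic plan 88/102 = 86.3% → the Basic plan
Affiliate: the monthly plan 83/97 = 85.6%, the Basic plan 111/115 = 96.5% → the Basic plan
Paid: the monthly plan 21/86 = 24.4%, the Basic plan 28/82 = 34.1% → the Basic plan
Overall: the monthly plan 171/273 = 62.6%, the Basic plan 227/299 = 75.9% → the Basic plan
The Basic plan wins overall and in every signup group — no reversal.

No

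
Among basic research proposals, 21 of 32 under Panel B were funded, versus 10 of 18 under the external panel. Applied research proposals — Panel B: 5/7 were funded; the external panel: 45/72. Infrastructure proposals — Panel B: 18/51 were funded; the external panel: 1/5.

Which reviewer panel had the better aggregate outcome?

the external panel

Basic research: Panel B 21/32 = 65.6%, the external panel 10/18 = 55.6% → Panel B
Applied research: Panel B 5/7 = 71.4%, the external panel 45/72 = 62.5% → Panel B
Infrastructure: Panel B 18/51 = 35.3%, the external panel 1/5 = 20.0% → Panel B
Overall: Panel B 44/90 = 48.9%, the external panel 56/95 = 58.9% → the external panel
(Panel B wins every proposal group but the external panel wins overall — Panel B's proposals skew toward the low-rate infrastructure group.)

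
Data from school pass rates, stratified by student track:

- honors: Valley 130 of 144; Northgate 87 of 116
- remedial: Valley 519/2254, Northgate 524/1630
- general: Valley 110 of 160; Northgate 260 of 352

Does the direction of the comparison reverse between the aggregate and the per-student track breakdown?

No

Honors: Valley 130/144 = 90.3%, Northgate 87/116 = 75.0% → Valley
Remedial: Valley 519/2254 = 23.0%, Northgate 524/1630 = 32.1% → Northgate
General: Valley 110/160 = 68.8%, Northgate 260/352 = 73.9% → Northgate
Overall: Valley 759/2558 = 29.7%, Northgate 871/2098 = 41.5% → Northgate
Neither sweeps: Valley wins 1 of 3 groups, Northgate wins 2. Northgate wins overall but not every group — no Simpson reversal.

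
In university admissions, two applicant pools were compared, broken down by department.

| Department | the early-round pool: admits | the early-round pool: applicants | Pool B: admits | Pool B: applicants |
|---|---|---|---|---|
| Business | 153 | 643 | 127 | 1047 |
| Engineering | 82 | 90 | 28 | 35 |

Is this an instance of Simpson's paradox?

No

Business: the early-round pool 153/643 = 23.8%, Pool B 127/1047 = 12.1% → the early-round pool
Engineering: the early-round pool 82/90 = 91.1%, Pool B 28/35 = 80.0% → the early-round pool
Overall: the early-round pool 235/733 = 32.1%, Pool B 155/1082 = 14.3% → the early-round pool
The early-round pool wins overall and in every department group — no reversal.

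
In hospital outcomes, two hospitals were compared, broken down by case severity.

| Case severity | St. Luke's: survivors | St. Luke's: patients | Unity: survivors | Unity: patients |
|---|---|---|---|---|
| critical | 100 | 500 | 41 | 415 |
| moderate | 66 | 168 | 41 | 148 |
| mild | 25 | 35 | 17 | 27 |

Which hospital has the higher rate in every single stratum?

St. Luke's

Critical: St. Luke's 100/500 = 20.0%, Unity 41/415 = 9.9% → St. Luke's
Moderate: St. Luke's 66/168 = 39.3%, Unity 41/148 = 27.7% → St. Luke's
Mild: St. Luke's 25/35 = 71.4%, Unity 17/27 = 63.0% → St. Luke's
St. Luke's has the higher rate in all 3 groups.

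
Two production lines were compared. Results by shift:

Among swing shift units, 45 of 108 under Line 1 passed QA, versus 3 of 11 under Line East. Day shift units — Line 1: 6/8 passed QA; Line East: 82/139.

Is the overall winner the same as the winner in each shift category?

No

Swing shift: Line 1 45/108 = 41.7%, Line East 3/11 = 27.3% → Line 1
Day shift: Line 1 6/8 = 75.0%, Line East 82/139 = 59.0% → Line 1
Overall: Line 1 51/116 = 44.0%, Line East 85/150 = 56.7% → Line East
Line 1 wins each shift group but Line East wins overall — the comparison reverses. Line 1's units skew toward swing shift, which has a lower base rate.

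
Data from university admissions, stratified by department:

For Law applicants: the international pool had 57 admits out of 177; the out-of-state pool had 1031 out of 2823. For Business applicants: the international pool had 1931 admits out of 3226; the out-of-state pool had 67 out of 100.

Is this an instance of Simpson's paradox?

Yes

Law: the international pool 57/177 = 32.2%, the out-of-state pool 1031/2823 = 36.5% → the out-of-state pool
Business: the international pool 1931/3226 = 59.9%, the out-of-state pool 67/100 = 67.0% → the out-of-state pool
Overall: the international pool 1988/3403 = 58.4%, the out-of-state pool 1098/2923 = 37.6% → the international pool
The out-of-state pool wins each department group but the international pool wins overall — the comparison reverses. The out-of-state pool's applicants skew toward Law, which has a lower base rate.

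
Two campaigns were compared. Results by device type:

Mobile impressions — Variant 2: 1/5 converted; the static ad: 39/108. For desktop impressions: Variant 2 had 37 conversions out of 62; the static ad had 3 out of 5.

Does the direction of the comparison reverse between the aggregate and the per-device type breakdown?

Yes

Mobile: Variant 2 1/5 = 20.0%, the static ad 39/108 = 36.1% → the static ad
Desktop: Variant 2 37/62 = 59.7%, the static ad 3/5 = 60.0% → the static ad
Overall: Variant 2 38/67 = 56.7%, the static ad 42/113 = 37.2% → Variant 2
The static ad wins each device group but Variant 2 wins overall — the comparison reverses. The static ad's impressions skew toward mobile, which has a lower base rate.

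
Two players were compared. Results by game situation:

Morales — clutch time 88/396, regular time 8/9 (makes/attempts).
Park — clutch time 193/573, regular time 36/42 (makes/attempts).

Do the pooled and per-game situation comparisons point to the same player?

Clutch time: Morales 88/396 = 22.2%, Park 193/573 = 33.7% → Park
Regular time: Morales 8/9 = 88.9%, Park 36/42 = 85.7% → Morales
Overall: Morales 96/405 = 23.7%, Park 229/615 = 37.2% → Park
Neither sweeps: Morales wins 1 of 2 groups, Park wins 1. Park wins overall but not every group — no Simpson reversal.

No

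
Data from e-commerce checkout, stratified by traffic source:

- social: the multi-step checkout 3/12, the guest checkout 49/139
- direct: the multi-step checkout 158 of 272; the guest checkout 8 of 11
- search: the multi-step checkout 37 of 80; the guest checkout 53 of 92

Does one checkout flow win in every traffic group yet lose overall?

Yes

Social: the multi-step checkout 3/12 = 25.0%, the guest checkout 49/139 = 35.3% → the guest checkout
Direct: the multi-step checkout 158/272 = 58.1%, the guest checkout 8/11 = 72.7% → the guest checkout
Search: the multi-step checkout 37/80 = 46.2%, the guest checkout 53/92 = 57.6% → the guest checkout
Overall: the multi-step checkout 198/364 = 54.4%, the guest checkout 110/242 = 45.5% → the multi-step checkout
The guest checkout wins each traffic group but the multi-step checkout wins overall — the comparison reverses. The guest checkout's sessions skew toward social, which has a lower base rate.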